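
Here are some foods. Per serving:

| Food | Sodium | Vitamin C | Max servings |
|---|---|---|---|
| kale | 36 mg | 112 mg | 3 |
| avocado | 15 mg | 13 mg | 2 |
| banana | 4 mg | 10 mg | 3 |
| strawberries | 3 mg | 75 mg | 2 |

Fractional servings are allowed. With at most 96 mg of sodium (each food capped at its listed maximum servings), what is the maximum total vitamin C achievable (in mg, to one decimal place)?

430.0 mg

Vitamin C per mg sodium: strawberries 25, kale 3.111, banana 2.5, avocado 0.8667.
Take 2 servings of strawberries: uses 6 mg sodium, +150.0 mg vitamin C (running total 150.0 mg).
Take 2.5 servings of kale: uses 90 mg sodium, +280.0 mg vitamin C (running total 430.0 mg).
Greedy by best ratio exhausts the sodium allowance optimally: 430.0 mg.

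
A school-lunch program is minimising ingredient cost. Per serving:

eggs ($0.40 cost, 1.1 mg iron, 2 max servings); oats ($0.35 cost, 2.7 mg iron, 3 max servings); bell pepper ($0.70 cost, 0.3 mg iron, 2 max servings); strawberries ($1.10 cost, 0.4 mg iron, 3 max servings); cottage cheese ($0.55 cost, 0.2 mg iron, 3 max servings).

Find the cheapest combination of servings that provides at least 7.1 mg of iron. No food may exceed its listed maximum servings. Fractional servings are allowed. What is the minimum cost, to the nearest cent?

Cost per mg of iron: oats $0.1296, eggs $0.3636, bell pepper $2.3333, strawberries $2.7500, cottage cheese $2.7500.
Take 2.63 servings of oats: +7.1 mg iron for $0.92 (total $0.92, still need 0.0 mg).
Greedy by cheapest-per-mg is optimal for a single linear constraint, so the minimum cost is $0.92.

$0.92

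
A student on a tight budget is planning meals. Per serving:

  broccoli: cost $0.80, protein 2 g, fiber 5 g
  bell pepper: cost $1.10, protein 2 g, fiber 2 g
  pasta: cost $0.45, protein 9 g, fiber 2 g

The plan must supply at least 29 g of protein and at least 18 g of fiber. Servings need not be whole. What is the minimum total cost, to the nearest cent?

$3.23

Minimising a linear cost over {protein ≥ 29, fiber ≥ 18, servings ≥ 0} — the optimum is at a vertex, using one or two foods.
broccoli only: max(29/2, 18/5) = 14.5 servings → $11.60.
bell pepper only: max(29/2, 18/2) = 14.5 servings → $15.95.
pasta only: max(29/9, 18/2) = 9 servings → $4.05.
broccoli + bell pepper with both targets exact would need a negative amount; discard.
broccoli + pasta with both tight: 2.537 servings and 2.659 servings → $3.23.
bell pepper + pasta with both tight: 7.429 servings and 1.571 servings → $8.88.
The minimum over all feasible corners is $3.23.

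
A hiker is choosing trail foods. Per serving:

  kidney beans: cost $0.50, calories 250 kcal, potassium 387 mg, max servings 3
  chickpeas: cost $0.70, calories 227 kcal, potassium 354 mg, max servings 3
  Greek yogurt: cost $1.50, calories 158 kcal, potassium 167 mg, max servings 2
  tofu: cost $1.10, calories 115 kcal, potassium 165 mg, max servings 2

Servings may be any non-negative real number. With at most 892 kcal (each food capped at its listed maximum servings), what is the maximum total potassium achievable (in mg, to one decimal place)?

1388.6 mg

Potassium per kcal: chickpeas 1.559, kidney beans 1.548, tofu 1.435, Greek yogurt 1.057.
Take 3 servings of chickpeas: uses 681 kcal, +1062.0 mg potassium (running total 1062.0 mg).
Take 0.844 servings of kidney beans: uses 211 kcal, +326.6 mg potassium (running total 1388.6 mg).
Greedy by best ratio exhausts the calories allowance optimally: 1388.6 mg.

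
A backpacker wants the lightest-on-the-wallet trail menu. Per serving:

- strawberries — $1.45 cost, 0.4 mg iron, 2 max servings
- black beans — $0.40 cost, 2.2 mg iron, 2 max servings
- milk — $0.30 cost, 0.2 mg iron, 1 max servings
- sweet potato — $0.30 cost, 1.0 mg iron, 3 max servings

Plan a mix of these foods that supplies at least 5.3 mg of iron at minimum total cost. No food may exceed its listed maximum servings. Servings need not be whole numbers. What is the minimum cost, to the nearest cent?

$1.07

Cost per mg of iron: black beans $0.1818, sweet potato $0.3000, milk $1.5000, strawberries $3.6250.
Take 2 servings of black beans: +4.4 mg iron for $0.80 (total $0.80, still need 0.9 mg).
Take 0.9 servings of sweet potato: +0.9 mg iron for $0.27 (total $1.07, still need 0.0 mg).
Filling from the cheapest source first is optimal under one linear minimum: $1.07.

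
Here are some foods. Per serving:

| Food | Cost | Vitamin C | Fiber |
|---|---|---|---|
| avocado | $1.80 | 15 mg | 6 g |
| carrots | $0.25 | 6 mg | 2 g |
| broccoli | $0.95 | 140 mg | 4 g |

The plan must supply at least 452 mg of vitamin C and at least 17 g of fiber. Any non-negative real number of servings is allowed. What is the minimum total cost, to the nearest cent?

For a min-cost LP with two ≥-constraints, a basic feasible solution has at most two positive variables.
avocado only: max(452/15, 17/6) = 30.13 servings → $54.24.
carrots only: max(452/6, 17/2) = 75.33 servings → $18.83.
broccoli only: max(452/140, 17/4) = 4.25 servings → $4.04.
avocado + carrots: intersection lies outside the first quadrant.
avocado + broccoli with both tight: 0.7333 servings and 3.15 servings → $4.31.
carrots + broccoli with both tight: 2.234 servings and 3.133 servings → $3.53.
The minimum over all feasible corners is $3.53.

$3.53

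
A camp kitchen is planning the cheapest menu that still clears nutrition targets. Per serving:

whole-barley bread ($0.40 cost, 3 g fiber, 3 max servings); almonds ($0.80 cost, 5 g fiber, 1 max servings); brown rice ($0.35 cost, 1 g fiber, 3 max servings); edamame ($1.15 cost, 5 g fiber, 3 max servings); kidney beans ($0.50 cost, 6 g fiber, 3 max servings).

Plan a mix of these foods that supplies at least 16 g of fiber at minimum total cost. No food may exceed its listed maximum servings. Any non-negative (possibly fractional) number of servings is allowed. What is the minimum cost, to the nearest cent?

$1.33

Cost per g of fiber: kidney beans $0.0833, whole-barley bread $0.1333, almonds $0.1600, edamame $0.2300, brown rice $0.3500.
Take 2.667 servings of kidney beans: +16.0 g fiber for $1.33 (total $1.33, still need 0.0 g).
Filling from the cheapest source first is optimal under one linear minimum: $1.33.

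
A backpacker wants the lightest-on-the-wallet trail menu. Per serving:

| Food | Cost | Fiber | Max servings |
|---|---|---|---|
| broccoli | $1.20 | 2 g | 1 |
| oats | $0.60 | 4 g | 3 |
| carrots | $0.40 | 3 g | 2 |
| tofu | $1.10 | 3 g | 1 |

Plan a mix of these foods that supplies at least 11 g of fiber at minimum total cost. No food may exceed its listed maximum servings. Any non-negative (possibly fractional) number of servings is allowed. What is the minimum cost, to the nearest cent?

Cost per g of fiber: carrots $0.1333, oats $0.1500, tofu $0.3667, broccoli $0.6000.
Take 2 servings of carrots: +6.0 g fiber for $0.80 (total $0.80, still need 5.0 g).
Take 1.25 servings of oats: +5.0 g fiber for $0.75 (total $1.55, still need 0.0 g).
Greedy by cheapest-per-g is optimal for a single linear constraint, so the minimum cost is $1.55.

$1.55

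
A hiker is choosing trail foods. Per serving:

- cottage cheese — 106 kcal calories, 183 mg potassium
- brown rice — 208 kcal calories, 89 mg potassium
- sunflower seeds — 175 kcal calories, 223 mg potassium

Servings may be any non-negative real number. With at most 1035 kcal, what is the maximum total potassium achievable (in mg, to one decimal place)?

1786.8 mg

Potassium per kcal: cottage cheese 1.726, sunflower seeds 1.274, brown rice 0.4279.
With no serving limits, spend the whole calories allowance on cottage cheese: 1035 kcal / 106 kcal × 183 mg = 1786.8 mg.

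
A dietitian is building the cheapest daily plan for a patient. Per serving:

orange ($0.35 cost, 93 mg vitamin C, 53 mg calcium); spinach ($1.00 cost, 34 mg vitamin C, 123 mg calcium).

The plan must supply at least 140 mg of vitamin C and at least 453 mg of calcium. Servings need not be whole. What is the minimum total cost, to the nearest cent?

$2.99

This is a tiny linear program; its minimum lies at a vertex of the feasible set. List the vertices and price them.
orange only: max(140/93, 453/53) = 8.547 servings → $2.99.
spinach only: max(140/34, 453/123) = 4.118 servings → $4.12.
orange + spinach with both tight: 0.1886 servings and 3.602 servings → $3.67.
So the least-cost plan costs $2.99.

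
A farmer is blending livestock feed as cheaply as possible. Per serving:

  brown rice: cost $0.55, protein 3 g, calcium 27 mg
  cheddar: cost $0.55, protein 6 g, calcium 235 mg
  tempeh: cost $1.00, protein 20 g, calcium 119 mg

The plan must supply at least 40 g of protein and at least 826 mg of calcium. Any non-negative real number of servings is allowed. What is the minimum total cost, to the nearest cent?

$2.74

Compare the cost at each extreme point of the feasible region.
brown rice only: max(40/3, 826/27) = 30.59 servings → $16.83.
cheddar only: max(40/6, 826/235) = 6.667 servings → $3.67.
tempeh only: max(40/20, 826/119) = 6.941 servings → $6.94.
brown rice + cheddar with both tight: 8.184 servings and 2.575 servings → $5.92.
brown rice + tempeh: intersection lies outside the first quadrant.
cheddar + tempeh with both tight: 2.95 servings and 1.115 servings → $2.74.
So the least-cost plan costs $2.74.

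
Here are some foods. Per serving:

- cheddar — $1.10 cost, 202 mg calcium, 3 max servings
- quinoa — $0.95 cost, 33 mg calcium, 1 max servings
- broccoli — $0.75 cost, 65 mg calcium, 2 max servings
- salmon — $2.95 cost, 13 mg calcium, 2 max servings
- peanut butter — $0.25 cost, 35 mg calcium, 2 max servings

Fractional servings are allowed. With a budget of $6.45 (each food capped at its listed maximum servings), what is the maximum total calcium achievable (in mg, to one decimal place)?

839.9 mg

Calcium per dollar: cheddar 183.6, peanut butter 140, broccoli 86.67, quinoa 34.74, salmon 4.407.
Take 3 servings of cheddar: spends $3.30, +606.0 mg calcium (running total 606.0 mg).
Take 2 servings of peanut butter: spends $0.50, +70.0 mg calcium (running total 676.0 mg).
Take 2 servings of broccoli: spends $1.50, +130.0 mg calcium (running total 806.0 mg).
Take 1 serving of quinoa: spends $0.95, +33.0 mg calcium (running total 839.0 mg).
Take 0.0678 servings of salmon: spends $0.20, +0.9 mg calcium (running total 839.9 mg).
Filling greedily by calcium-per-dollar is optimal for one linear limit, giving 839.9 mg.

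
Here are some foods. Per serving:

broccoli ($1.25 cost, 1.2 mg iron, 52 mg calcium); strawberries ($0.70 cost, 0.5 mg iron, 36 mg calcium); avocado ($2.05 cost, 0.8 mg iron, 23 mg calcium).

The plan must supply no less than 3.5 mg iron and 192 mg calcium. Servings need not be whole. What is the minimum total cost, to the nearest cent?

$4.15

broccoli only: max(3.5/1.2, 192/52) = 3.692 servings → $4.62.
strawberries only: max(3.5/0.5, 192/36) = 7 servings → $4.90.
avocado only: max(3.5/0.8, 192/23) = 8.348 servings → $17.11.
broccoli + strawberries with both tight: 1.744 servings and 2.814 servings → $4.15.
broccoli + avocado: the both-tight solution has a negative serving — not a feasible corner.
strawberries + avocado with both tight: 4.225 servings and 1.734 servings → $6.51.
Cheapest feasible corner: $4.15.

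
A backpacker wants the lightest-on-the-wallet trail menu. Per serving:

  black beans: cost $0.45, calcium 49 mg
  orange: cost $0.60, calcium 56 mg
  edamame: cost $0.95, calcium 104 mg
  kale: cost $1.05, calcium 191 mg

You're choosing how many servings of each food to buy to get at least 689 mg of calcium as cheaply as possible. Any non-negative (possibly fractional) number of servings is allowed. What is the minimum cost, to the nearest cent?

$3.79

Cost per mg of calcium: kale $0.0055, edamame $0.0091, black beans $0.0092, orange $0.0107.
With no serving limits, use only kale: 689 mg / 191 mg = 3.607 servings × $1.05 = $3.79.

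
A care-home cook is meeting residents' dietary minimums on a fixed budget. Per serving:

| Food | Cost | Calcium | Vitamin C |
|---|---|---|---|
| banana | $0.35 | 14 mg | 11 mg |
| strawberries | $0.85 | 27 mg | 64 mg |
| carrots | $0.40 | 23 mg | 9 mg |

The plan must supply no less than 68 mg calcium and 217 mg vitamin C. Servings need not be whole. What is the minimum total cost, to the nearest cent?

$2.88

At the optimum either one food covers both requirements or two foods hit both targets exactly; no other combination can be cheaper.
banana only: max(68/14, 217/11) = 19.73 servings → $6.90.
strawberries only: max(68/27, 217/64) = 3.391 servings → $2.88.
carrots only: max(68/23, 217/9) = 24.11 servings → $9.64.
banana + strawberries with both targets exact would need a negative amount; discard.
banana + carrots: intersection lies outside the first quadrant.
strawberries + carrots: intersection lies outside the first quadrant.
So the least-cost plan costs $2.88.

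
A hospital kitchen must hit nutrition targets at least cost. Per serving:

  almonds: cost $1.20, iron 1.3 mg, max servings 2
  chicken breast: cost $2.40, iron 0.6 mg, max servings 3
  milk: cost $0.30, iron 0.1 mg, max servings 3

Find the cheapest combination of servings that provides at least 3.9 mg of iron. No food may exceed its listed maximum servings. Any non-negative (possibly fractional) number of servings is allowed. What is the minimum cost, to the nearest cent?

$7.30

Cost per mg of iron: almonds $0.9231, milk $3.0000, chicken breast $4.0000.
Take 2 servings of almonds: +2.6 mg iron for $2.40 (total $2.40, still need 1.3 mg).
Take 3 servings of milk: +0.3 mg iron for $0.90 (total $3.30, still need 1.0 mg).
Take 1.667 servings of chicken breast: +1.0 mg iron for $4.00 (total $7.30, still need 0.0 mg).
Greedy by cheapest-per-mg is optimal for a single linear constraint, so the minimum cost is $7.30.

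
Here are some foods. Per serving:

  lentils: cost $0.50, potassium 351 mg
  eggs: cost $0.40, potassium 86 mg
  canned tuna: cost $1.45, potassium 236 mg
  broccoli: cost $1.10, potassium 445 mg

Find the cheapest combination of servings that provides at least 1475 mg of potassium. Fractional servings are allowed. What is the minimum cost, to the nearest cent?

Cost per mg of potassium: lentils $0.0014, broccoli $0.0025, eggs $0.0047, canned tuna $0.0061.
With no serving limits, use only lentils: 1475 mg / 351 mg = 4.202 servings × $0.50 = $2.10.

$2.10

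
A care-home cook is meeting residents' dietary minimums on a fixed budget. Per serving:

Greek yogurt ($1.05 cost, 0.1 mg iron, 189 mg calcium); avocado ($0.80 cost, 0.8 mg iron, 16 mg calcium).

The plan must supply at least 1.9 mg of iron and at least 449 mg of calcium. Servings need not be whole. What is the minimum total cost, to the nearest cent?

For a min-cost LP with two ≥-constraints, a basic feasible solution has at most two positive variables.
Greek yogurt only: max(1.9/0.1, 449/189) = 19 servings → $19.95.
avocado only: max(1.9/0.8, 449/16) = 28.06 servings → $22.45.
Greek yogurt + avocado with both tight: 2.198 servings and 2.1 servings → $3.99.
So the least-cost plan costs $3.99.

$3.99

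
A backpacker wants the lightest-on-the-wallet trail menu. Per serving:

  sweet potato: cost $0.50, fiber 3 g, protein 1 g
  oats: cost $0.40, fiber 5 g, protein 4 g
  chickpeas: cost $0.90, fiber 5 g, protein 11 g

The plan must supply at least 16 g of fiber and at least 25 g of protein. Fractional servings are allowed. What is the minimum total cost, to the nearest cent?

$2.15

This is a tiny linear program; its minimum lies at a vertex of the feasible set. List the vertices and price them.
sweet potato only: max(16/3, 25/1) = 25 servings → $12.50.
oats only: max(16/5, 25/4) = 6.25 servings → $2.50.
chickpeas only: max(16/5, 25/11) = 3.2 servings → $2.88.
sweet potato + oats: the both-tight solution has a negative serving — not a feasible corner.
sweet potato + chickpeas with both tight: 1.821 servings and 2.107 servings → $2.81.
oats + chickpeas with both tight: 1.457 servings and 1.743 servings → $2.15.
So the least-cost plan costs $2.15.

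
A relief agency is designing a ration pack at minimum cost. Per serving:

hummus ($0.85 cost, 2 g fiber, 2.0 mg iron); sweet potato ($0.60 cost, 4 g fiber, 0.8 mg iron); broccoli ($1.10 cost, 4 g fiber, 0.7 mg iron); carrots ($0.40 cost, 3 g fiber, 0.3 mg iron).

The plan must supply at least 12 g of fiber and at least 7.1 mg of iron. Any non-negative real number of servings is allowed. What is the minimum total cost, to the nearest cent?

Two binding constraints pin down two serving amounts, so the optimal mix uses at most two foods. The candidates are each food alone (scaled to the tighter of fiber/iron) and each pair with both constraints tight.
hummus only: max(12/2, 7.1/2.0) = 6 servings → $5.10.
sweet potato only: max(12/4, 7.1/0.8) = 8.875 servings → $5.33.
broccoli only: max(12/4, 7.1/0.7) = 10.14 servings → $11.16.
carrots only: max(12/3, 7.1/0.3) = 23.67 servings → $9.47.
hummus + sweet potato with both tight: 2.938 servings and 1.531 servings → $3.42.
hummus + broccoli with both tight: 3.03 servings and 1.485 servings → $4.21.
hummus + carrots with both tight: 3.278 servings and 1.815 servings → $3.51.
sweet potato + broccoli with both targets exact would need a negative amount; discard.
sweet potato + carrots: the both-tight solution has a negative serving — not a feasible corner.
broccoli + carrots: intersection lies outside the first quadrant.
The minimum over all feasible corners is $3.42.

$3.42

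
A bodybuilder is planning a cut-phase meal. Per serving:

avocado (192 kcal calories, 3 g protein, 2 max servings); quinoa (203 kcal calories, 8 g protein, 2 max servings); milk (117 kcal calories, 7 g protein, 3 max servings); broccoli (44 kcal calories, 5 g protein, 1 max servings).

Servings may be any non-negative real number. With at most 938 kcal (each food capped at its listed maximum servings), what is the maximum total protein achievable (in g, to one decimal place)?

44.1 g

Protein per kcal: broccoli 0.1136, milk 0.05983, quinoa 0.03941, avocado 0.01562.
Take 1 serving of broccoli: uses 44 kcal, +5.0 g protein (running total 5.0 g).
Take 3 servings of milk: uses 351 kcal, +21.0 g protein (running total 26.0 g).
Take 2 servings of quinoa: uses 406 kcal, +16.0 g protein (running total 42.0 g).
Take 0.7135 servings of avocado: uses 137 kcal, +2.1 g protein (running total 44.1 g).
Greedy by best ratio exhausts the calories allowance optimally: 44.1 g.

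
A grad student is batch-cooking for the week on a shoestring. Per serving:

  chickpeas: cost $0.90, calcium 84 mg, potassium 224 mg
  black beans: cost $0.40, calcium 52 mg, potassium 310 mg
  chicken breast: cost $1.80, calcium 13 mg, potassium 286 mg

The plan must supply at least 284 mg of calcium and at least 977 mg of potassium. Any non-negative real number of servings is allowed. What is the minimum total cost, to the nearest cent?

chickpeas only: max(284/84, 977/224) = 4.362 servings → $3.93.
black beans only: max(284/52, 977/310) = 5.462 servings → $2.18.
chicken breast only: max(284/13, 977/286) = 21.85 servings → $39.32.
chickpeas + black beans with both tight: 2.587 servings and 1.282 servings → $2.84.
chickpeas + chicken breast with both tight: 3.246 servings and 0.874 servings → $4.49.
black beans + chicken breast with both targets exact would need a negative amount; discard.
Cheapest feasible corner: $2.18.

$2.18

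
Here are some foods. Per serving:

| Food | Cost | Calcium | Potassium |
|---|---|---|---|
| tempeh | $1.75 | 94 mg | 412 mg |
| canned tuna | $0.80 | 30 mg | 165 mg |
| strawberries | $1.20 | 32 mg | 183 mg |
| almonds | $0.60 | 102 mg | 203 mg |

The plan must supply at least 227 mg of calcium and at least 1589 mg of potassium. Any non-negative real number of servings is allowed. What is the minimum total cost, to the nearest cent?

tempeh only: max(227/94, 1589/412) = 3.857 servings → $6.75.
canned tuna only: max(227/30, 1589/165) = 9.63 servings → $7.70.
strawberries only: max(227/32, 1589/183) = 8.683 servings → $10.42.
almonds only: max(227/102, 1589/203) = 7.828 servings → $4.70.
tempeh + canned tuna: intersection lies outside the first quadrant.
tempeh + strawberries: intersection lies outside the first quadrant.
tempeh + almonds: intersection lies outside the first quadrant.
canned tuna + strawberries with both targets exact would need a negative amount; discard.
canned tuna + almonds: intersection lies outside the first quadrant.
strawberries + almonds: intersection lies outside the first quadrant.
So the least-cost plan costs $4.70.

$4.70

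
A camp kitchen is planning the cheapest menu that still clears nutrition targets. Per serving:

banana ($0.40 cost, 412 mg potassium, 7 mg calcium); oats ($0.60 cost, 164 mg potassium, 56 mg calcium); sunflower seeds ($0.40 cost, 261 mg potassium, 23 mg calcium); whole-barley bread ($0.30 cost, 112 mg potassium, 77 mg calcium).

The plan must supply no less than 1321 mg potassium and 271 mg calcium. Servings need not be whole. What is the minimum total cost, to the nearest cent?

For a min-cost LP with two ≥-constraints, a basic feasible solution has at most two positive variables.
banana only: max(1321/412, 271/7) = 38.71 servings → $15.49.
oats only: max(1321/164, 271/56) = 8.055 servings → $4.83.
sunflower seeds only: max(1321/261, 271/23) = 11.78 servings → $4.71.
whole-barley bread only: max(1321/112, 271/77) = 11.79 servings → $3.54.
banana + oats with both tight: 1.347 servings and 4.671 servings → $3.34.
banana + sunflower seeds: the both-tight solution has a negative serving — not a feasible corner.
banana + whole-barley bread with both tight: 2.307 servings and 3.31 servings → $1.92.
oats + sunflower seeds with both tight: 3.721 servings and 2.723 servings → $3.32.
oats + whole-barley bread: intersection lies outside the first quadrant.
sunflower seeds + whole-barley bread with both tight: 4.073 servings and 2.303 servings → $2.32.
Cheapest feasible corner: $1.92.

$1.92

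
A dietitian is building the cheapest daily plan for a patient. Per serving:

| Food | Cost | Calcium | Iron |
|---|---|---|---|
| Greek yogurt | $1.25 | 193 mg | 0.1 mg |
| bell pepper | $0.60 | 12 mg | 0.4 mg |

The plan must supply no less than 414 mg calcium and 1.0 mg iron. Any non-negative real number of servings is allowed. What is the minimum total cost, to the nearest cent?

$3.72

Compare the cost at each extreme point of the feasible region.
Greek yogurt only: max(414/193, 1.0/0.1) = 10 servings → $12.50.
bell pepper only: max(414/12, 1.0/0.4) = 34.5 servings → $20.70.
Greek yogurt + bell pepper with both tight: 2.021 servings and 1.995 servings → $3.72.
The minimum over all feasible corners is $3.72.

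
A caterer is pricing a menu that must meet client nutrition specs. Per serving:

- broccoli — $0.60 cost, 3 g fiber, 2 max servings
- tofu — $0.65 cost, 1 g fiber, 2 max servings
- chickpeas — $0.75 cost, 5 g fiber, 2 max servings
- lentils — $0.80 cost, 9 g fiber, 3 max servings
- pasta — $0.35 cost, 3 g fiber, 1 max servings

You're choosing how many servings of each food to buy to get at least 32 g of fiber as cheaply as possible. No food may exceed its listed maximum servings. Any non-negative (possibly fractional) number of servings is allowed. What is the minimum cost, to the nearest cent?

$3.05

Cost per g of fiber: lentils $0.0889, pasta $0.1167, chickpeas $0.1500, broccoli $0.2000, tofu $0.6500.
Take 3 servings of lentils: +27.0 g fiber for $2.40 (total $2.40, still need 5.0 g).
Take 1 serving of pasta: +3.0 g fiber for $0.35 (total $2.75, still need 2.0 g).
Take 0.4 servings of chickpeas: +2.0 g fiber for $0.30 (total $3.05, still need 0.0 g).
Greedy by cheapest-per-g is optimal for a single linear constraint, so the minimum cost is $3.05.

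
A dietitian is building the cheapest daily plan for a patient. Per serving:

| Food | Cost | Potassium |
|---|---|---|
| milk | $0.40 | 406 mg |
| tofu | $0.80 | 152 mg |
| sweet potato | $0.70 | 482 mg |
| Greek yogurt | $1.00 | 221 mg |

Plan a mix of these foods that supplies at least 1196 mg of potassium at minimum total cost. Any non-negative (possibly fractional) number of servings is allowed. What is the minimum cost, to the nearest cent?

$1.18

Cost per mg of potassium: milk $0.0010, sweet potato $0.0015, Greek yogurt $0.0045, tofu $0.0053.
With no serving limits, use only milk: 1196 mg / 406 mg = 2.946 servings × $0.40 = $1.18.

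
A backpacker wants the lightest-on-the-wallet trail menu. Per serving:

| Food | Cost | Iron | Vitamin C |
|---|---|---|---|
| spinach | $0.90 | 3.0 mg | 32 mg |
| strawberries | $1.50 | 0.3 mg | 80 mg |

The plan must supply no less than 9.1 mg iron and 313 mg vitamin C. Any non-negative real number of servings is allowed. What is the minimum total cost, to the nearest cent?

Minimising a linear cost over {iron ≥ 9.1, vitamin C ≥ 313, servings ≥ 0} — the optimum is at a vertex, using one or two foods.
spinach only: max(9.1/3.0, 313/32) = 9.781 servings → $8.80.
strawberries only: max(9.1/0.3, 313/80) = 30.33 servings → $45.50.
spinach + strawberries with both tight: 2.752 servings and 2.812 servings → $6.69.
The minimum over all feasible corners is $6.69.

$6.69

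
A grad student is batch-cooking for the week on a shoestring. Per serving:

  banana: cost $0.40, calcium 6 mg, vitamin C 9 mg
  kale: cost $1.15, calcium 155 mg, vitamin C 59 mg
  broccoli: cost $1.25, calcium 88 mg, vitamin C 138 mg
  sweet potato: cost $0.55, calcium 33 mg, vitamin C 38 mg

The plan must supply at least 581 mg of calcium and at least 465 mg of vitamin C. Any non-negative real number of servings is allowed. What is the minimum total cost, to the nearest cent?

Compare the cost at each extreme point of the feasible region.
banana only: max(581/6, 465/9) = 96.83 servings → $38.73.
kale only: max(581/155, 465/59) = 7.881 servings → $9.06.
broccoli only: max(581/88, 465/138) = 6.602 servings → $8.25.
sweet potato only: max(581/33, 465/38) = 17.61 servings → $9.68.
banana + kale with both tight: 36.31 servings and 2.343 servings → $17.22.
banana + broccoli: intersection lies outside the first quadrant.
banana + sweet potato: intersection lies outside the first quadrant.
kale + broccoli with both tight: 2.424 servings and 2.333 servings → $5.70.
kale + sweet potato with both tight: 1.708 servings and 9.586 servings → $7.24.
broccoli + sweet potato: the both-tight solution has a negative serving — not a feasible corner.
So the least-cost plan costs $5.70.

$5.70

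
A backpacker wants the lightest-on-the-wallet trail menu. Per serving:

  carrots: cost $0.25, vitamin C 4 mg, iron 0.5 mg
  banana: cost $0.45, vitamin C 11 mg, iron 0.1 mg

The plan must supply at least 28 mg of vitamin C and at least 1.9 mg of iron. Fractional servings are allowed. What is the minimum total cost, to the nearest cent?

$1.45

An LP optimum is at a vertex; with two nutrient constraints at most two foods are used. Check each candidate.
carrots only: max(28/4, 1.9/0.5) = 7 servings → $1.75.
banana only: max(28/11, 1.9/0.1) = 19 servings → $8.55.
carrots + banana with both tight: 3.549 servings and 1.255 servings → $1.45.
So the least-cost plan costs $1.45.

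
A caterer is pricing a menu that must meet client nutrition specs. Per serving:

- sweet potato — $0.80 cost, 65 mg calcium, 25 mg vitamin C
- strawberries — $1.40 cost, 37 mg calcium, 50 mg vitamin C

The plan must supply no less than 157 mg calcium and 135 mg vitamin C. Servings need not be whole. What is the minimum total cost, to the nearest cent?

$3.90

At the optimum either one food covers both requirements or two foods hit both targets exactly; no other combination can be cheaper.
sweet potato only: max(157/65, 135/25) = 5.4 servings → $4.32.
strawberries only: max(157/37, 135/50) = 4.243 servings → $5.94.
sweet potato + strawberries with both tight: 1.228 servings and 2.086 servings → $3.90.
So the least-cost plan costs $3.90.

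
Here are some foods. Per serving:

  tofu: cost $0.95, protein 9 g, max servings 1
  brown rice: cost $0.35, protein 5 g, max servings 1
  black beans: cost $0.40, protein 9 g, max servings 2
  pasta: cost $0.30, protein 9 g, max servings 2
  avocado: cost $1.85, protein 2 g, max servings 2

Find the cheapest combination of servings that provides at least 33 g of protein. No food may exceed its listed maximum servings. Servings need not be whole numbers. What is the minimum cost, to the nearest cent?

$1.27

Cost per g of protein: pasta $0.0333, black beans $0.0444, brown rice $0.0700, tofu $0.1056, avocado $0.9250.
Take 2 servings of pasta: +18.0 g protein for $0.60 (total $0.60, still need 15.0 g).
Take 1.667 servings of black beans: +15.0 g protein for $0.67 (total $1.27, still need 0.0 g).
Filling from the cheapest source first is optimal under one linear minimum: $1.27.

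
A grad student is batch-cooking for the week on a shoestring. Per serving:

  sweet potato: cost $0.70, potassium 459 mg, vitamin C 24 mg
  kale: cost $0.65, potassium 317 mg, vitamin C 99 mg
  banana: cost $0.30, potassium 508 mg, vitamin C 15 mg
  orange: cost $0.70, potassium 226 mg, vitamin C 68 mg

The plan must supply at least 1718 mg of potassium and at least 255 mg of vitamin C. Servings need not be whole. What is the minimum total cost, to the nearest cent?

At the optimum either one food covers both requirements or two foods hit both targets exactly; no other combination can be cheaper.
sweet potato only: max(1718/459, 255/24) = 10.62 servings → $7.44.
kale only: max(1718/317, 255/99) = 5.42 servings → $3.52.
banana only: max(1718/508, 255/15) = 17 servings → $5.10.
orange only: max(1718/226, 255/68) = 7.602 servings → $5.32.
sweet potato + kale with both tight: 2.359 servings and 2.004 servings → $2.95.
sweet potato + banana with both targets exact would need a negative amount; discard.
sweet potato + orange with both tight: 2.295 servings and 2.94 servings → $3.66.
kale + banana with both tight: 2.279 servings and 1.96 servings → $2.07.
kale + orange with both targets exact would need a negative amount; discard.
banana + orange with both tight: 1.9 servings and 3.331 servings → $2.90.
The minimum over all feasible corners is $2.07.

$2.07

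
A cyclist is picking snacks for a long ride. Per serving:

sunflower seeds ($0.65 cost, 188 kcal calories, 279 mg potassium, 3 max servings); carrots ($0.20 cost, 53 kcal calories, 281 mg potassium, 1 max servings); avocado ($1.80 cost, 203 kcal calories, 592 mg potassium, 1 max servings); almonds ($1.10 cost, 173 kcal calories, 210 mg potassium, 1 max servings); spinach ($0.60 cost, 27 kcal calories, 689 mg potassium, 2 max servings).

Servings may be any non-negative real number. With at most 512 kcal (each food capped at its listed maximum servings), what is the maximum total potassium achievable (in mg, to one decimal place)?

2550.8 mg

Potassium per kcal: spinach 25.52, carrots 5.302, avocado 2.916, sunflower seeds 1.484, almonds 1.214.
Take 2 servings of spinach: uses 54 kcal, +1378.0 mg potassium (running total 1378.0 mg).
Take 1 serving of carrots: uses 53 kcal, +281.0 mg potassium (running total 1659.0 mg).
Take 1 serving of avocado: uses 203 kcal, +592.0 mg potassium (running total 2251.0 mg).
Take 1.074 servings of sunflower seeds: uses 202 kcal, +299.8 mg potassium (running total 2550.8 mg).
Greedy by best ratio exhausts the calories allowance optimally: 2550.8 mg.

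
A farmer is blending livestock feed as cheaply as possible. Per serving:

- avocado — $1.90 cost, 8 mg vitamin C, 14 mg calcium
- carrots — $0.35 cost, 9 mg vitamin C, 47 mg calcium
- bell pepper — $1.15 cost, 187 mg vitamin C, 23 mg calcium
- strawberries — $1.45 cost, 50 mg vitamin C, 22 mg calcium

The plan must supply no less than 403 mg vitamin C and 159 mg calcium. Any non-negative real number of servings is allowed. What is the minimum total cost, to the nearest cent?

$3.18

Minimising a linear cost over {vitamin C ≥ 403, calcium ≥ 159, servings ≥ 0} — the optimum is at a vertex, using one or two foods.
avocado only: max(403/8, 159/14) = 50.38 servings → $95.71.
carrots only: max(403/9, 159/47) = 44.78 servings → $15.67.
bell pepper only: max(403/187, 159/23) = 6.913 servings → $7.95.
strawberries only: max(403/50, 159/22) = 8.06 servings → $11.69.
avocado + carrots: the both-tight solution has a negative serving — not a feasible corner.
avocado + bell pepper with both tight: 8.408 servings and 1.795 servings → $18.04.
avocado + strawberries: the both-tight solution has a negative serving — not a feasible corner.
carrots + bell pepper with both tight: 2.385 servings and 2.04 servings → $3.18.
carrots + strawberries: intersection lies outside the first quadrant.
bell pepper + strawberries with both tight: 0.309 servings and 6.904 servings → $10.37.
So the least-cost plan costs $3.18.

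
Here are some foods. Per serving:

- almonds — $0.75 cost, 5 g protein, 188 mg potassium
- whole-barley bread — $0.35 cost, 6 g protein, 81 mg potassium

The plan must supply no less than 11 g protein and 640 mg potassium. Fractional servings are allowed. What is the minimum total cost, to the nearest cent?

$2.55

This is a tiny linear program; its minimum lies at a vertex of the feasible set. List the vertices and price them.
almonds only: max(11/5, 640/188) = 3.404 servings → $2.55.
whole-barley bread only: max(11/6, 640/81) = 7.901 servings → $2.77.
almonds + whole-barley bread: intersection lies outside the first quadrant.
So the least-cost plan costs $2.55.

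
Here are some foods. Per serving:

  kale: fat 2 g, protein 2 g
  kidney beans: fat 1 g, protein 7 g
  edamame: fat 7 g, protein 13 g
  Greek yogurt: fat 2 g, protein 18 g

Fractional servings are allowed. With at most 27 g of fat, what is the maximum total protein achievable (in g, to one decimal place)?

Protein per g fat: Greek yogurt 9, kidney beans 7, edamame 1.857, kale 1.
With no serving limits, spend the whole fat allowance on Greek yogurt: 27 g / 2 g × 18 g = 243.0 g.

243.0 g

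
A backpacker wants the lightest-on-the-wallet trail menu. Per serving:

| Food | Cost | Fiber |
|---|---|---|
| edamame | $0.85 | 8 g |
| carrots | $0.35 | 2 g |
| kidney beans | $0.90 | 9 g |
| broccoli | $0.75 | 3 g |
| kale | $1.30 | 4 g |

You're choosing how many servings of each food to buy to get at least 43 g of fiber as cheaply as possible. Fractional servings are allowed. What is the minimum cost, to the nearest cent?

Cost per g of fiber: kidney beans $0.1000, edamame $0.1062, carrots $0.1750, broccoli $0.2500, kale $0.3250.
With no serving limits, use only kidney beans: 43 g / 9 g = 4.778 servings × $0.90 = $4.30.

$4.30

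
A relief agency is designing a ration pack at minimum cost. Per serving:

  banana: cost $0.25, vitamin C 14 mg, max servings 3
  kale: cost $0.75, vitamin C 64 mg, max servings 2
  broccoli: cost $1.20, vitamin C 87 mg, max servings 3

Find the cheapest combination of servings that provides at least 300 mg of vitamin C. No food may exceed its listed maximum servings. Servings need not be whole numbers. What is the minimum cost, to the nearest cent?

$3.87

Cost per mg of vitamin C: kale $0.0117, broccoli $0.0138, banana $0.0179.
Take 2 servings of kale: +128.0 mg vitamin C for $1.50 (total $1.50, still need 172.0 mg).
Take 1.977 servings of broccoli: +172.0 mg vitamin C for $2.37 (total $3.87, still need 0.0 mg).
Greedy by cheapest-per-mg is optimal for a single linear constraint, so the minimum cost is $3.87.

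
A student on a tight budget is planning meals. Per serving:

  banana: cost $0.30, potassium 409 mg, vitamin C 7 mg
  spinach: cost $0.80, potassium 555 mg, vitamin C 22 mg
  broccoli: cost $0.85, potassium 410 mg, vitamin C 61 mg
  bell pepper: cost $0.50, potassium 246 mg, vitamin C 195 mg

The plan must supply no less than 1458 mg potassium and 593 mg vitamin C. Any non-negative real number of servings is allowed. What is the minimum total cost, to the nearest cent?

$2.02

banana only: max(1458/409, 593/7) = 84.71 servings → $25.41.
spinach only: max(1458/555, 593/22) = 26.95 servings → $21.56.
broccoli only: max(1458/410, 593/61) = 9.721 servings → $8.26.
bell pepper only: max(1458/246, 593/195) = 5.927 servings → $2.96.
banana + spinach: intersection lies outside the first quadrant.
banana + broccoli with both targets exact would need a negative amount; discard.
banana + bell pepper with both tight: 1.774 servings and 2.977 servings → $2.02.
spinach + broccoli: intersection lies outside the first quadrant.
spinach + bell pepper with both tight: 1.346 servings and 2.889 servings → $2.52.
broccoli + bell pepper with both tight: 2.132 servings and 2.374 servings → $3.00.
The minimum over all feasible corners is $2.02.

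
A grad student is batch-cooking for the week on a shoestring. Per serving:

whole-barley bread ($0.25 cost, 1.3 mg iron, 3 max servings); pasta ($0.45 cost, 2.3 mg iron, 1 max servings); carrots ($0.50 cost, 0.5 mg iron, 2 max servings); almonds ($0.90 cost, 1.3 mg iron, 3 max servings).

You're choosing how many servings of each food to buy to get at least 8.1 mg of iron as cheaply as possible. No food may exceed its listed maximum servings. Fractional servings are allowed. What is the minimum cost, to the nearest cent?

Cost per mg of iron: whole-barley bread $0.1923, pasta $0.1957, almonds $0.6923, carrots $1.0000.
Take 3 servings of whole-barley bread: +3.9 mg iron for $0.75 (total $0.75, still need 4.2 mg).
Take 1 serving of pasta: +2.3 mg iron for $0.45 (total $1.20, still need 1.9 mg).
Take 1.462 servings of almonds: +1.9 mg iron for $1.32 (total $2.52, still need 0.0 mg).
Greedy by cheapest-per-mg is optimal for a single linear constraint, so the minimum cost is $2.52.

$2.52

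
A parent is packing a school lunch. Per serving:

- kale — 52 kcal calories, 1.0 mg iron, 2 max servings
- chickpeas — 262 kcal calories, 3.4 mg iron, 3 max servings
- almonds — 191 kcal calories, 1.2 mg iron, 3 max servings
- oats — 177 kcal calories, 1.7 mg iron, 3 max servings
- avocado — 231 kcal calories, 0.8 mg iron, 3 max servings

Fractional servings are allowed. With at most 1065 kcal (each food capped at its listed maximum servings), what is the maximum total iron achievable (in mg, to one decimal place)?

Iron per kcal: kale 0.01923, chickpeas 0.01298, oats 0.009605, almonds 0.006283, avocado 0.003463.
Take 2 servings of kale: uses 104 kcal, +2.0 mg iron (running total 2.0 mg).
Take 3 servings of chickpeas: uses 786 kcal, +10.2 mg iron (running total 12.2 mg).
Take 0.9887 servings of oats: uses 175 kcal, +1.7 mg iron (running total 13.9 mg).
Filling greedily by iron-per-kcal is optimal for one linear limit, giving 13.9 mg.

13.9 mg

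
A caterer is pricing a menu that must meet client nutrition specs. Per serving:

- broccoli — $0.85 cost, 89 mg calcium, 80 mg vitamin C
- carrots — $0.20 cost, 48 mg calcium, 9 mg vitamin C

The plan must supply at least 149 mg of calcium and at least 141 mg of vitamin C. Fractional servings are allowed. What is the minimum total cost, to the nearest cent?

The cheapest plan sits at a corner of the feasible region — with two constraints it uses at most two foods.
broccoli only: max(149/89, 141/80) = 1.762 servings → $1.50.
carrots only: max(149/48, 141/9) = 15.67 servings → $3.13.
broccoli + carrots: intersection lies outside the first quadrant.
So the least-cost plan costs $1.50.

$1.50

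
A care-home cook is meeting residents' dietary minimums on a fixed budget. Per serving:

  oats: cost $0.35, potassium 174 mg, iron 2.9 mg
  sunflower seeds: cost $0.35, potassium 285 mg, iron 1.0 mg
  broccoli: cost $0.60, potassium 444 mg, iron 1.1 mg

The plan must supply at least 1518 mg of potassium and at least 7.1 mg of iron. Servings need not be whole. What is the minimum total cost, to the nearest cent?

For a min-cost LP with two ≥-constraints, a basic feasible solution has at most two positive variables.
oats only: max(1518/174, 7.1/2.9) = 8.724 servings → $3.05.
sunflower seeds only: max(1518/285, 7.1/1.0) = 7.1 servings → $2.48.
broccoli only: max(1518/444, 7.1/1.1) = 6.455 servings → $3.87.
oats + sunflower seeds with both tight: 0.7747 servings and 4.853 servings → $1.97.
oats + broccoli with both tight: 1.352 servings and 2.889 servings → $2.21.
sunflower seeds + broccoli with both targets exact would need a negative amount; discard.
The minimum over all feasible corners is $1.97.

$1.97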